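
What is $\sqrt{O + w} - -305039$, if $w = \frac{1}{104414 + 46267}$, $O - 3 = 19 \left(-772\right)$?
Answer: $305039 + \frac{4 i \sqrt{20810335025274}}{150681} \approx 3.0504 \cdot 10^{5} + 121.1 i$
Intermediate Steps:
$O = -14665$ ($O = 3 + 19 \left(-772\right) = 3 - 14668 = -14665$)
$w = \frac{1}{150681} \approx 6.6365 \cdot 10^{-6}$
$\sqrt{O + w} - -305039 = \sqrt{-14665 + \frac{1}{150681}} - -305039 = \sqrt{- \frac{2209736864}{150681}} + 305039 = \frac{4 i \sqrt{20810335025274}}{150681} + 305039 = 305039 + \frac{4 i \sqrt{20810335025274}}{150681}$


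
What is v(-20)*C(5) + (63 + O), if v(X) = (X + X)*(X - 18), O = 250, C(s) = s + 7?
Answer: 18553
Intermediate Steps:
C(s) = 7 + s
v(X) = 2*X*(-18 + X) (v(X) = (2*X)*(-18 + X) = 2*X*(-18 + X))
v(-20)*C(5) + (63 + O) = (2*(-20)*(-18 - 20))*(7 + 5) + (63 + 250) = (2*(-20)*(-38))*12 + 313 = 1520*12 + 313 = 18240 + 313 = 18553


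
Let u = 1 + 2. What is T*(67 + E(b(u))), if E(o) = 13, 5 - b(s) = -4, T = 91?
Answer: 7280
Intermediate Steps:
u = 3
b(s) = 9 (b(s) = 5 - 1*(-4) = 5 + 4 = 9)
T*(67 + E(b(u))) = 91*(67 + 13) = 91*80 = 7280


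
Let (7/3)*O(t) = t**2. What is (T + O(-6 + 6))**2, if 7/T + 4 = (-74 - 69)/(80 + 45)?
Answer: 765625/413449 ≈ 1.8518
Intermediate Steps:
O(t) = 3*t**2/7
T = -875/643 (T = 7/(-4 + (-74 - 69)/(80 + 45)) = 7/(-4 - 143/125) = 7/(-643/125) = 7*(-125/643) = -875/643 ≈ -1.3608)
(T + O(-6 + 6))**2 = (-875/643 + 3*(-6 + 6)**2/7)**2 = (-875/643 + (3/7)*0**2)**2 = (-875/643 + (3/7)*0)**2 = (-875/643 + 0)**2 = (-875/643)**2 = 765625/413449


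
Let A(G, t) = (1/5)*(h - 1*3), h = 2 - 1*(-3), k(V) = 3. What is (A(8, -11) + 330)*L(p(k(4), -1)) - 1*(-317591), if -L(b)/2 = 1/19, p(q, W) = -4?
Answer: 30167841/95 ≈ 3.1756e+5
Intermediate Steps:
h = 5 (h = 2 + 3 = 5)
A(G, t) = ⅖ (A(G, t) = (1/5)*(5 - 1*3) = (1*(⅕))*(5 - 3) = (⅕)*2 = ⅖)
L(b) = -2/19
(A(8, -11) + 330)*L(p(k(4), -1)) - 1*(-317591) = (⅖ + 330)*(-2/19) - 1*(-317591) = (1652/5)*(-2/19) + 317591 = -3304/95 + 317591 = 30167841/95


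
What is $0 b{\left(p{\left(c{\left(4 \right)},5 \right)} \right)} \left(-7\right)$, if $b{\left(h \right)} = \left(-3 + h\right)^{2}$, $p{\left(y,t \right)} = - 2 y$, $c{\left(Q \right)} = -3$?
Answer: $0$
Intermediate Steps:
$0 b{\left(p{\left(c{\left(4 \right)},5 \right)} \right)} \left(-7\right) = 0 \left(-3 - -6\right)^{2} \left(-7\right) = 0 \left(-3 + 6\right)^{2} \left(-7\right) = 0 \cdot 3^{2} \left(-7\right) = 0 \cdot 9 \left(-7\right) = 0 \left(-7\right) = 0$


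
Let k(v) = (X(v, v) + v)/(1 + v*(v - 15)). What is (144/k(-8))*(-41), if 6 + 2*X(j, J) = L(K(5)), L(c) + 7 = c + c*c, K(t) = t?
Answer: -2184480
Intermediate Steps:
L(c) = -7 + c + c² (L(c) = -7 + (c + c*c) = -7 + (c + c²) = -7 + c + c²)
X(j, J) = 17/2 (X(j, J) = -3 + (-7 + 5 + 5²)/2 = -3 + (-7 + 5 + 25)/2 = -3 + (½)*23 = -3 + 23/2 = 17/2)
k(v) = (17/2 + v)/(1 + v*(-15 + v)) (k(v) = (17/2 + v)/(1 + v*(v - 15)) = (17/2 + v)/(1 + v*(-15 + v)))
(144/k(-8))*(-41) = (144/(((17/2 - 8)/(1 + (-8)² - 15*(-8)))))*(-41) = (144/(((½)/(1 + 64 + 120))))*(-41) = (144/(((½)/185)))*(-41) = (144/(((1/185)*(½))))*(-41) = (144/(1/370))*(-41) = (144*370)*(-41) = 53280*(-41) = -2184480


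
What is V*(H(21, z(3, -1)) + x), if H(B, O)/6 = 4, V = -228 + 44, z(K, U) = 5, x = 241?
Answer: -48760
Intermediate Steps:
V = -184
H(B, O) = 24 (H(B, O) = 6*4 = 24)
V*(H(21, z(3, -1)) + x) = -184*(24 + 241) = -184*265 = -48760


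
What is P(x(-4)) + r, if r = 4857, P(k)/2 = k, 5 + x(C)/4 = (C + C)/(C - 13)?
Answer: 81953/17 ≈ 4820.8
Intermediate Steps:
x(C) = -20 + 8*C/(-13 + C) (x(C) = -20 + 4*((C + C)/(C - 13)) = -20 + 4*((2*C)/(-13 + C)) = -20 + 4*(2*C/(-13 + C)) = -20 + 8*C/(-13 + C))
P(k) = 2*k
P(x(-4)) + r = 2*(4*(65 - 3*(-4))/(-13 - 4)) + 4857 = 2*(4*(65 + 12)/(-17)) + 4857 = 2*(4*(-1/17)*77) + 4857 = 2*(-308/17) + 4857 = -616/17 + 4857 = 81953/17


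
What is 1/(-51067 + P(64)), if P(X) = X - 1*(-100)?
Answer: -1/50903 ≈ -1.9645e-5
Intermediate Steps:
P(X) = 100 + X (P(X) = X + 100 = 100 + X)
1/(-51067 + P(64)) = 1/(-51067 + (100 + 64)) = 1/(-51067 + 164) = 1/(-50903) = -1/50903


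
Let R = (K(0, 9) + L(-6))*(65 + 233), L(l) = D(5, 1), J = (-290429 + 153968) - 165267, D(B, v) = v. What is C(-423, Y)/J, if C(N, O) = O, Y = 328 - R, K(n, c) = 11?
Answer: 29/2694 ≈ 0.010765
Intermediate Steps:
J = -301728 (J = -136461 - 165267 = -301728)
L(l) = 1
R = 3576 (R = (11 + 1)*(65 + 233) = 12*298 = 3576)
Y = -3248 (Y = 328 - 1*3576 = 328 - 3576 = -3248)
C(-423, Y)/J = -3248/(-301728) = -3248*(-1/301728) = 29/2694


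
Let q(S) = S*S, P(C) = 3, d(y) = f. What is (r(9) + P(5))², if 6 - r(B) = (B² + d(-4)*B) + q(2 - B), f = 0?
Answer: 14641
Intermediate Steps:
d(y) = 0
q(S) = S²
r(B) = 6 - B² - (2 - B)² (r(B) = 6 - ((B² + 0*B) + (2 - B)²) = 6 - ((B² + 0) + (2 - B)²) = 6 - (B² + (2 - B)²) = 6 + (-B² - (2 - B)²) = 6 - B² - (2 - B)²)
(r(9) + P(5))² = ((6 - 1*9² - (-2 + 9)²) + 3)² = ((6 - 1*81 - 1*7²) + 3)² = ((6 - 81 - 1*49) + 3)² = ((6 - 81 - 49) + 3)² = (-124 + 3)² = (-121)² = 14641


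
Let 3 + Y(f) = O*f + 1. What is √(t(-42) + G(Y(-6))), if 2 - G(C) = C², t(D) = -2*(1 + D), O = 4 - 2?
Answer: 4*I*√7 ≈ 10.583*I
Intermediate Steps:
O = 2
t(D) = -2 - 2*D
Y(f) = -2 + 2*f (Y(f) = -3 + (2*f + 1) = -3 + (1 + 2*f) = -2 + 2*f)
G(C) = 2 - C²
√(t(-42) + G(Y(-6))) = √((-2 - 2*(-42)) + (2 - (-2 + 2*(-6))²)) = √((-2 + 84) + (2 - (-2 - 12)²)) = √(82 + (2 - 1*(-14)²)) = √(82 + (2 - 1*196)) = √(82 + (2 - 196)) = √(82 - 194) = √(-112) = 4*I*√7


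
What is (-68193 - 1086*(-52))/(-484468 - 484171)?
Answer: 11721/968639 ≈ 0.012100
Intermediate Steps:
(-68193 - 1086*(-52))/(-484468 - 484171) = (-68193 + 56472)/(-968639) = -11721*(-1/968639) = 11721/968639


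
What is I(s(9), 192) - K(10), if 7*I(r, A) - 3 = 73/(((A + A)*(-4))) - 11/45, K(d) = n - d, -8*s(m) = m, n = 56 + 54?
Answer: -16065607/161280 ≈ -99.613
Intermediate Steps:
n = 110
s(m) = -m/8
K(d) = 110 - d
I(r, A) = 124/315 - 73/(56*A) (I(r, A) = 3/7 + (73/(((A + A)*(-4))) - 11/45)/7 = 3/7 + (73/(((2*A)*(-4))) - 11*1/45)/7 = 3/7 + (73/((-8*A)) - 11/45)/7 = 3/7 + (73*(-1/(8*A)) - 11/45)/7 = 3/7 + (-73/(8*A) - 11/45)/7 = 3/7 + (-11/45 - 73/(8*A))/7 = 3/7 + (-11/315 - 73/(56*A)) = 124/315 - 73/(56*A))
I(s(9), 192) - K(10) = (1/2520)*(-3285 + 992*192)/192 - (110 - 1*10) = (1/2520)*(1/192)*(-3285 + 190464) - (110 - 10) = (1/2520)*(1/192)*187179 - 1*100 = 62393/161280 - 100 = -16065607/161280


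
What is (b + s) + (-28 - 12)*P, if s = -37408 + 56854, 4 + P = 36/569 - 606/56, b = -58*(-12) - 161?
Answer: 81935593/3983 ≈ 20571.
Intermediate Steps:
b = 535 (b = 696 - 161 = 535)
P = -235127/15932 (P = -4 + (36/569 - 606/56) = -4 + (36*(1/569) - 606*1/56) = -4 + (36/569 - 303/28) = -4 - 171399/15932 = -235127/15932 ≈ -14.758)
s = 19446
(b + s) + (-28 - 12)*P = (535 + 19446) + (-28 - 12)*(-235127/15932) = 19981 - 40*(-235127/15932) = 19981 + 2351270/3983 = 81935593/3983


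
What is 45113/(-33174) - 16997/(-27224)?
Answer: -332148917/451564488 ≈ -0.73555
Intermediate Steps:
45113/(-33174) - 16997/(-27224) = 45113*(-1/33174) - 16997*(-1/27224) = -45113/33174 + 16997/27224 = -332148917/451564488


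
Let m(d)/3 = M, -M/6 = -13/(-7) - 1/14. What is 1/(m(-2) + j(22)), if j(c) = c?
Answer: -7/71 ≈ -0.098592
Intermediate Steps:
M = -75/7 (M = -6*(-13/(-7) - 1/14) = -6*(-13*(-1/7) - 1*1/14) = -6*(13/7 - 1/14) = -6*25/14 = -75/7 ≈ -10.714)
m(d) = -225/7 (m(d) = 3*(-75/7) = -225/7)
1/(m(-2) + j(22)) = 1/(-225/7 + 22) = 1/(-71/7) = -7/71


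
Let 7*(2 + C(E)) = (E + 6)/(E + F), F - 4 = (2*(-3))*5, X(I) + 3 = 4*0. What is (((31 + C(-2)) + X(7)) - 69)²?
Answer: 4443664/2401 ≈ 1850.8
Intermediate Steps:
X(I) = -3 (X(I) = -3 + 4*0 = -3 + 0 = -3)
F = -26 (F = 4 + (2*(-3))*5 = 4 - 6*5 = 4 - 30 = -26)
C(E) = -2 + (6 + E)/(7*(-26 + E)) (C(E) = -2 + ((E + 6)/(E - 26))/7 = -2 + ((6 + E)/(-26 + E))/7 = -2 + (6 + E)/(7*(-26 + E)))
(((31 + C(-2)) + X(7)) - 69)² = (((31 + (370 - 13*(-2))/(7*(-26 - 2))) - 3) - 69)² = (((31 + (⅐)*(370 + 26)/(-28)) - 3) - 69)² = (((31 + (⅐)*(-1/28)*396) - 3) - 69)² = (((31 - 99/49) - 3) - 69)² = ((1420/49 - 3) - 69)² = (1273/49 - 69)² = (-2108/49)² = 4443664/2401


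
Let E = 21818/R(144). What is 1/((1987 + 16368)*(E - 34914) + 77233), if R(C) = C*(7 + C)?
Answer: -10872/6966242909969 ≈ -1.5607e-9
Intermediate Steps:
E = 10909/10872 (E = 21818/((144*(7 + 144))) = 21818/((144*151)) = 21818/21744 = 21818*(1/21744) = 10909/10872 ≈ 1.0034)
1/((1987 + 16368)*(E - 34914) + 77233) = 1/((1987 + 16368)*(10909/10872 - 34914) + 77233) = 1/(18355*(-379574099/10872) + 77233) = 1/(-6967082587145/10872 + 77233) = 1/(-6966242909969/10872) = -10872/6966242909969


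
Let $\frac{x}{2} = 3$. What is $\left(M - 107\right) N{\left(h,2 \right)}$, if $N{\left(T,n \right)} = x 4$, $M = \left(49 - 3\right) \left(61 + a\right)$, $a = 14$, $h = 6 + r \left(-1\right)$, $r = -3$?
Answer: $80232$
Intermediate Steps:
$h = 9$ ($h = 6 - -3 = 6 + 3 = 9$)
$x = 6$ ($x = 2 \cdot 3 = 6$)
$M = 3450$ ($M = \left(49 - 3\right) \left(61 + 14\right) = 46 \cdot 75 = 3450$)
$N{\left(T,n \right)} = 24$ ($N{\left(T,n \right)} = 6 \cdot 4 = 24$)
$\left(M - 107\right) N{\left(h,2 \right)} = \left(3450 - 107\right) 24 = 3343 \cdot 24 = 80232$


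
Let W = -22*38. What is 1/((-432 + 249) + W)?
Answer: -1/1019 ≈ -0.00098135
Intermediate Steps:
W = -836
1/((-432 + 249) + W) = 1/((-432 + 249) - 836) = 1/(-183 - 836) = 1/(-1019) = -1/1019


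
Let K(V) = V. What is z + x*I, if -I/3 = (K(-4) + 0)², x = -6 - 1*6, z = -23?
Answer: 553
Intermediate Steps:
x = -12 (x = -6 - 6 = -12)
I = -48 (I = -3*(-4 + 0)² = -3*(-4)² = -3*16 = -48)
z + x*I = -23 - 12*(-48) = -23 + 576 = 553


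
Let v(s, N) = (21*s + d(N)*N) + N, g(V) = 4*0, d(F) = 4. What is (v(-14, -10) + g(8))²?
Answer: 118336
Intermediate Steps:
g(V) = 0
v(s, N) = 5*N + 21*s (v(s, N) = (21*s + 4*N) + N = (4*N + 21*s) + N = 5*N + 21*s)
(v(-14, -10) + g(8))² = ((5*(-10) + 21*(-14)) + 0)² = ((-50 - 294) + 0)² = (-344 + 0)² = (-344)² = 118336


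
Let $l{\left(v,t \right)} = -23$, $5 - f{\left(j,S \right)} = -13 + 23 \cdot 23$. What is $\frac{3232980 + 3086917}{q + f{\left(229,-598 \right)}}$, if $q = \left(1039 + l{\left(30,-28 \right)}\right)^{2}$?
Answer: $\frac{6319897}{1031745} \approx 6.1254$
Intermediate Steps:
$f{\left(j,S \right)} = -511$ ($f{\left(j,S \right)} = 5 - \left(-13 + 23 \cdot 23\right) = 5 - \left(-13 + 529\right) = 5 - 516 = -511$)
$q = 1032256$ ($q = \left(1039 - 23\right)^{2} = 1016^{2} = 1032256$)
$\frac{3232980 + 3086917}{q + f{\left(229,-598 \right)}} = \frac{3232980 + 3086917}{1032256 - 511} = \frac{6319897}{1031745}$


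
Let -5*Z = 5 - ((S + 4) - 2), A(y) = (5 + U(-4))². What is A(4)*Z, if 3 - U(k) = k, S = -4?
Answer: -1008/5 ≈ -201.60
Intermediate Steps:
U(k) = 3 - k
A(y) = 144 (A(y) = (5 + (3 - 1*(-4)))² = (5 + (3 + 4))² = (5 + 7)² = 12² = 144)
Z = -7/5 (Z = -(5 - ((-4 + 4) - 2))/5 = -(5 - (0 - 2))/5 = -(5 - 1*(-2))/5 = -(5 + 2)/5 = -⅕*7 = -7/5 ≈ -1.4000)
A(4)*Z = 144*(-7/5) = -1008/5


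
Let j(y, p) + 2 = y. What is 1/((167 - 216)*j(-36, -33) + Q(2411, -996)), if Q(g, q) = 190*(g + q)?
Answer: 1/270712 ≈ 3.6940e-6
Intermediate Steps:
j(y, p) = -2 + y
Q(g, q) = 190*g + 190*q
1/((167 - 216)*j(-36, -33) + Q(2411, -996)) = 1/((167 - 216)*(-2 - 36) + (190*2411 + 190*(-996))) = 1/(-49*(-38) + (458090 - 189240)) = 1/(1862 + 268850) = 1/270712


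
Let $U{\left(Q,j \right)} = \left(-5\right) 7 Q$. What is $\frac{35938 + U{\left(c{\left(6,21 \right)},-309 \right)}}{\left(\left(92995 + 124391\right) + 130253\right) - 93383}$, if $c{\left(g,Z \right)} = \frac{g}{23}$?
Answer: $\frac{206591}{1461972} \approx 0.14131$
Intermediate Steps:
$c{\left(g,Z \right)} = \frac{g}{23}$ ($c{\left(g,Z \right)} = g \frac{1}{23} = \frac{g}{23}$)
$U{\left(Q,j \right)} = - 35 Q$
$\frac{35938 + U{\left(c{\left(6,21 \right)},-309 \right)}}{\left(\left(92995 + 124391\right) + 130253\right) - 93383} = \frac{35938 - 35 \cdot \frac{1}{23} \cdot 6}{\left(\left(92995 + 124391\right) + 130253\right) - 93383} = \frac{35938 - \frac{210}{23}}{\left(217386 + 130253\right) - 93383} = \frac{35938 - \frac{210}{23}}{347639 - 93383} = \frac{826364}{23 \cdot 254256} = \frac{826364}{23} \cdot \frac{1}{254256} = \frac{206591}{1461972}$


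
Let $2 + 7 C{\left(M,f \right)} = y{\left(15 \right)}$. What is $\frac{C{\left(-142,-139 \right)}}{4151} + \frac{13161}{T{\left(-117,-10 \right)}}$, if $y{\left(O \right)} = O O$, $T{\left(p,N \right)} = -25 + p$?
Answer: $- \frac{382387511}{4126094} \approx -92.675$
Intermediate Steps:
$y{\left(O \right)} = O^{2}$
$C{\left(M,f \right)} = \frac{223}{7}$ ($C{\left(M,f \right)} = - \frac{2}{7} + \frac{15^{2}}{7} = - \frac{2}{7} + \frac{1}{7} \cdot 225 = - \frac{2}{7} + \frac{225}{7} = \frac{223}{7}$)
$\frac{C{\left(-142,-139 \right)}}{4151} + \frac{13161}{T{\left(-117,-10 \right)}} = \frac{223}{7 \cdot 4151} + \frac{13161}{-25 - 117} = \frac{223}{7} \cdot \frac{1}{4151} + \frac{13161}{-142} = \frac{223}{29057} + 13161 \left(- \frac{1}{142}\right) = \frac{223}{29057} - \frac{13161}{142} = - \frac{382387511}{4126094}$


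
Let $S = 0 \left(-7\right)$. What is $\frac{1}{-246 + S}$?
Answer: $- \frac{1}{246} \approx -0.004065$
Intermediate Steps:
$S = 0$
$\frac{1}{-246 + S} = \frac{1}{-246 + 0} = \frac{1}{-246} = - \frac{1}{246}$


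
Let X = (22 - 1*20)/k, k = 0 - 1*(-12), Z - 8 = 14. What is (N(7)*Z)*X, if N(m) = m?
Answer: 77/3 ≈ 25.667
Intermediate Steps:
Z = 22 (Z = 8 + 14 = 22)
k = 12 (k = 0 + 12 = 12)
X = ⅙ (X = (22 - 1*20)/12 = (22 - 20)*(1/12) = 2*(1/12) = ⅙ ≈ 0.16667)
(N(7)*Z)*X = (7*22)*(⅙) = 154*(⅙) = 77/3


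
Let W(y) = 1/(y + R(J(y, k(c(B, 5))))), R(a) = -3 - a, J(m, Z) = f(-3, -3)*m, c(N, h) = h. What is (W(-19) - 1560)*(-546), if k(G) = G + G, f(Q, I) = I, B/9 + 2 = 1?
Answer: 67289586/79 ≈ 8.5177e+5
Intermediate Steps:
B = -9 (B = -18 + 9*1 = -18 + 9 = -9)
k(G) = 2*G
J(m, Z) = -3*m
W(y) = 1/(-3 + 4*y) (W(y) = 1/(y + (-3 - (-3)*y)) = 1/(y + (-3 + 3*y)) = 1/(-3 + 4*y))
(W(-19) - 1560)*(-546) = (1/(-3 + 4*(-19)) - 1560)*(-546) = (1/(-3 - 76) - 1560)*(-546) = (1/(-79) - 1560)*(-546) = (-1/79 - 1560)*(-546) = -123241/79*(-546) = 67289586/79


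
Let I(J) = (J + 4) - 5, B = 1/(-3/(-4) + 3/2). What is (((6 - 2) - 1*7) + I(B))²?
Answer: 1024/81 ≈ 12.642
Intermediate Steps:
B = 4/9 (B = 1/(-3*(-¼) + 3*(½)) = 1/(¾ + 3/2) = 1/(9/4) = 4/9 ≈ 0.44444)
I(J) = -1 + J (I(J) = (4 + J) - 5 = -1 + J)
(((6 - 2) - 1*7) + I(B))² = (((6 - 2) - 1*7) + (-1 + 4/9))² = ((4 - 7) - 5/9)² = (-3 - 5/9)² = (-32/9)² = 1024/81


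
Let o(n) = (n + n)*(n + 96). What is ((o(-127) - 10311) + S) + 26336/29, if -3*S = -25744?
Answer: 613565/87 ≈ 7052.5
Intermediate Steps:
S = 25744/3 (S = -⅓*(-25744) = 25744/3 ≈ 8581.3)
o(n) = 2*n*(96 + n) (o(n) = (2*n)*(96 + n) = 2*n*(96 + n))
((o(-127) - 10311) + S) + 26336/29 = ((2*(-127)*(96 - 127) - 10311) + 25744/3) + 26336/29 = ((2*(-127)*(-31) - 10311) + 25744/3) + 26336*(1/29) = ((7874 - 10311) + 25744/3) + 26336/29 = (-2437 + 25744/3) + 26336/29 = 18433/3 + 26336/29 = 613565/87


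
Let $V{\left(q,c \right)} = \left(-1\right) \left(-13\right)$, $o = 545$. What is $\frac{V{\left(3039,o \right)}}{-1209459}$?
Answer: $- \frac{13}{1209459} \approx -1.0749 \cdot 10^{-5}$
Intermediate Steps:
$V{\left(q,c \right)} = 13$
$\frac{V{\left(3039,o \right)}}{-1209459} = \frac{13}{-1209459} = 13 \left(- \frac{1}{1209459}\right) = - \frac{13}{1209459}$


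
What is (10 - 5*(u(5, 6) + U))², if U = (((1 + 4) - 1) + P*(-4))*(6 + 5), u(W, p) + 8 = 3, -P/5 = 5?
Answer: 32319225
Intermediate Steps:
P = -25 (P = -5*5 = -25)
u(W, p) = -5 (u(W, p) = -8 + 3 = -5)
U = 1144 (U = (((1 + 4) - 1) - 25*(-4))*(6 + 5) = ((5 - 1) + 100)*11 = (4 + 100)*11 = 104*11 = 1144)
(10 - 5*(u(5, 6) + U))² = (10 - 5*(-5 + 1144))² = (10 - 5*1139)² = (10 - 5695)² = (-5685)² = 32319225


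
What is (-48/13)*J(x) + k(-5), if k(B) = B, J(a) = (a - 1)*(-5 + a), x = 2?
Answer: 79/13 ≈ 6.0769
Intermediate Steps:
J(a) = (-1 + a)*(-5 + a)
(-48/13)*J(x) + k(-5) = (-48/13)*(5 + 2² - 6*2) - 5 = (-48*1/13)*(5 + 4 - 12) - 5 = -48/13*(-3) - 5 = 144/13 - 5 = 79/13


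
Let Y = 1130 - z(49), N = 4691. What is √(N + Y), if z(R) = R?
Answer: 2*√1443 ≈ 75.974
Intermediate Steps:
Y = 1081 (Y = 1130 - 1*49 = 1130 - 49 = 1081)
√(N + Y) = √(4691 + 1081) = √5772 = 2*√1443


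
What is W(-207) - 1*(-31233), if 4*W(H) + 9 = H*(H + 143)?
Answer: 138171/4 ≈ 34543.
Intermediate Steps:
W(H) = -9/4 + H*(143 + H)/4 (W(H) = -9/4 + (H*(H + 143))/4 = -9/4 + (H*(143 + H))/4 = -9/4 + H*(143 + H)/4)
W(-207) - 1*(-31233) = (-9/4 + (¼)*(-207)² + (143/4)*(-207)) - 1*(-31233) = (-9/4 + (¼)*42849 - 29601/4) + 31233 = (-9/4 + 42849/4 - 29601/4) + 31233 = 13239/4 + 31233 = 138171/4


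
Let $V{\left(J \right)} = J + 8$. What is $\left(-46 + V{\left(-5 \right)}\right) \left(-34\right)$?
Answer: $1462$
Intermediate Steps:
$V{\left(J \right)} = 8 + J$
$\left(-46 + V{\left(-5 \right)}\right) \left(-34\right) = \left(-46 + \left(8 - 5\right)\right) \left(-34\right) = \left(-46 + 3\right) \left(-34\right) = \left(-43\right) \left(-34\right) = 1462$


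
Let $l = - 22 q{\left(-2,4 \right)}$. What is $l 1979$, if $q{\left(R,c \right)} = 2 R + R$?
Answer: $261228$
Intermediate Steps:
$q{\left(R,c \right)} = 3 R$
$l = 132$ ($l = - 22 \cdot 3 \left(-2\right) = \left(-22\right) \left(-6\right) = 132$)
$l 1979 = 132 \cdot 1979 = 261228$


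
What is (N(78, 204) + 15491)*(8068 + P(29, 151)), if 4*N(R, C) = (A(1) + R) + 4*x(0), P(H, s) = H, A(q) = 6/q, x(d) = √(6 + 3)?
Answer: 125624955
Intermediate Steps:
x(d) = 3 (x(d) = √9 = 3)
N(R, C) = 9/2 + R/4 (N(R, C) = ((6/1 + R) + 4*3)/4 = ((6*1 + R) + 12)/4 = ((6 + R) + 12)/4 = (18 + R)/4 = 9/2 + R/4)
(N(78, 204) + 15491)*(8068 + P(29, 151)) = ((9/2 + (¼)*78) + 15491)*(8068 + 29) = ((9/2 + 39/2) + 15491)*8097 = (24 + 15491)*8097 = 15515*8097 = 125624955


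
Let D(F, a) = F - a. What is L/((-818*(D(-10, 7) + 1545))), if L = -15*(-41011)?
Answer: -615165/1249904 ≈ -0.49217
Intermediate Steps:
L = 615165
L/((-818*(D(-10, 7) + 1545))) = 615165/((-818*((-10 - 1*7) + 1545))) = 615165/((-818*((-10 - 7) + 1545))) = 615165/((-818*(-17 + 1545))) = 615165/((-818*1528)) = 615165/(-1249904) = 615165*(-1/1249904) = -615165/1249904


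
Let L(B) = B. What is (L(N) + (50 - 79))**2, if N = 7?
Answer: 484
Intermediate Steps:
(L(N) + (50 - 79))**2 = (7 + (50 - 79))**2 = (7 - 29)**2 = (-22)**2 = 484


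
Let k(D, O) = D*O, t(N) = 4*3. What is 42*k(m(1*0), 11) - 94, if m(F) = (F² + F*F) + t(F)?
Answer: 5450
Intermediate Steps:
t(N) = 12
m(F) = 12 + 2*F² (m(F) = (F² + F*F) + 12 = (F² + F²) + 12 = 2*F² + 12 = 12 + 2*F²)
42*k(m(1*0), 11) - 94 = 42*((12 + 2*(1*0)²)*11) - 94 = 42*((12 + 2*0²)*11) - 94 = 42*((12 + 2*0)*11) - 94 = 42*((12 + 0)*11) - 94 = 42*(12*11) - 94 = 42*132 - 94 = 5544 - 94 = 5450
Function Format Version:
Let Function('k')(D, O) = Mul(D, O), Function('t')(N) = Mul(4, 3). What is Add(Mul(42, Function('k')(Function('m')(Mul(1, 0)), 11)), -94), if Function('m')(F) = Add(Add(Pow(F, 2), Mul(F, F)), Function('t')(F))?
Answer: 5450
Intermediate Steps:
Function('t')(N) = 12
Function('m')(F) = Add(12, Mul(2, Pow(F, 2))) (Function('m')(F) = Add(Add(Pow(F, 2), Mul(F, F)), 12) = Add(Add(Pow(F, 2), Pow(F, 2)), 12) = Add(Mul(2, Pow(F, 2)), 12) = Add(12, Mul(2, Pow(F, 2))))
Add(Mul(42, Function('k')(Function('m')(Mul(1, 0)), 11)), -94) = Add(Mul(42, Mul(Add(12, Mul(2, Pow(Mul(1, 0), 2))), 11)), -94) = Add(Mul(42, Mul(Add(12, Mul(2, Pow(0, 2))), 11)), -94) = Add(Mul(42, Mul(Add(12, Mul(2, 0)), 11)), -94) = Add(Mul(42, Mul(Add(12, 0), 11)), -94) = Add(Mul(42, Mul(12, 11)), -94) = Add(Mul(42, 132), -94) = Add(5544, -94) = 5450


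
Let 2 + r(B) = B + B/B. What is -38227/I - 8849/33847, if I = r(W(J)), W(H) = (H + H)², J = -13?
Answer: -1299842344/22846725 ≈ -56.894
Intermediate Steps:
W(H) = 4*H² (W(H) = (2*H)² = 4*H²)
r(B) = -1 + B (r(B) = -2 + (B + B/B) = -2 + (B + 1) = -2 + (1 + B) = -1 + B)
I = 675 (I = -1 + 4*(-13)² = -1 + 4*169 = -1 + 676 = 675)
-38227/I - 8849/33847 = -38227/675 - 8849/33847 = -1299842344/22846725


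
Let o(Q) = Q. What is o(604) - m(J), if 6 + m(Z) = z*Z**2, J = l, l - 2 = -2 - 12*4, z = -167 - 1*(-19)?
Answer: 341602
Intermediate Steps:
z = -148 (z = -167 + 19 = -148)
l = -48 (l = 2 + (-2 - 12*4) = 2 + (-2 - 48) = 2 - 50 = -48)
J = -48
m(Z) = -6 - 148*Z**2
o(604) - m(J) = 604 - (-6 - 148*(-48)**2) = 604 - (-6 - 148*2304) = 604 - (-6 - 340992) = 604 - 1*(-340998) = 604 + 340998 = 341602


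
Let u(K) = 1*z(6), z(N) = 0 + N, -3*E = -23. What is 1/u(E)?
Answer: 1/6 ≈ 0.16667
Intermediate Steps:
E = 23/3 (E = -1/3*(-23) = 23/3 ≈ 7.6667)
z(N) = N
u(K) = 6 (u(K) = 1*6 = 6)
1/u(E) = 1/6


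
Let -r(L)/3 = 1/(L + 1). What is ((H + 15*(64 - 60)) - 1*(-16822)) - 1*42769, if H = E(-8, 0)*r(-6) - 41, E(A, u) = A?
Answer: -129664/5 ≈ -25933.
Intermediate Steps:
r(L) = -3/(1 + L) (r(L) = -3/(L + 1) = -3/(1 + L))
H = -229/5 (H = -(-24)/(1 - 6) - 41 = -(-24)/(-5) - 41 = -(-24)*(-1)/5 - 41 = -8*⅗ - 41 = -24/5 - 41 = -229/5 ≈ -45.800)
((H + 15*(64 - 60)) - 1*(-16822)) - 1*42769 = ((-229/5 + 15*(64 - 60)) - 1*(-16822)) - 1*42769 = ((-229/5 + 15*4) + 16822) - 42769 = ((-229/5 + 60) + 16822) - 42769 = (71/5 + 16822) - 42769 = 84181/5 - 42769 = -129664/5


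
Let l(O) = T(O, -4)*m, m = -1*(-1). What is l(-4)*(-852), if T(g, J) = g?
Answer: 3408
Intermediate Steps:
m = 1
l(O) = O (l(O) = O*1 = O)
l(-4)*(-852) = -4*(-852) = 3408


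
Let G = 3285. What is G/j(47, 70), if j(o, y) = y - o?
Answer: 3285/23 ≈ 142.83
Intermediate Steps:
G/j(47, 70) = 3285/(70 - 1*47) = 3285/(70 - 47) = 3285/23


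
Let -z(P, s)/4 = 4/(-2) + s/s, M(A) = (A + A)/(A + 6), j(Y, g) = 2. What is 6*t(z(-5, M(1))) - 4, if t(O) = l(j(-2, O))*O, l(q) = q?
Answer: 44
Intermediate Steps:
M(A) = 2*A/(6 + A) (M(A) = (2*A)/(6 + A) = 2*A/(6 + A))
z(P, s) = 4 (z(P, s) = -4*(4/(-2) + s/s) = -4*(4*(-½) + 1) = -4*(-2 + 1) = -4*(-1) = 4)
t(O) = 2*O
6*t(z(-5, M(1))) - 4 = 6*(2*4) - 4 = 6*8 - 4 = 48 - 4 = 44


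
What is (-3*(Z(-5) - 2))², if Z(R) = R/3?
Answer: 121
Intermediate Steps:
Z(R) = R/3 (Z(R) = R*(⅓) = R/3)
(-3*(Z(-5) - 2))² = (-3*((⅓)*(-5) - 2))² = (-3*(-5/3 - 2))² = (-3*(-11/3))² = 11² = 121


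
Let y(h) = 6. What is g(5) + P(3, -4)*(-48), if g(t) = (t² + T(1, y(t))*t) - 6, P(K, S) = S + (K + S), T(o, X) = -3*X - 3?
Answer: 154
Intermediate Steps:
T(o, X) = -3 - 3*X
P(K, S) = K + 2*S
g(t) = -6 + t² - 21*t (g(t) = (t² + (-3 - 3*6)*t) - 6 = (t² + (-3 - 18)*t) - 6 = (t² - 21*t) - 6 = -6 + t² - 21*t)
g(5) + P(3, -4)*(-48) = (-6 + 5² - 21*5) + (3 + 2*(-4))*(-48) = (-6 + 25 - 105) + (3 - 8)*(-48) = -86 - 5*(-48) = -86 + 240 = 154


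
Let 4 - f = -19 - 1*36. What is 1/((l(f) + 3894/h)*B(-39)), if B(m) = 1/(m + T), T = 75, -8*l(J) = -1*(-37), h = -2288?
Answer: -1872/329 ≈ -5.6900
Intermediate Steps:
f = 59 (f = 4 - (-19 - 1*36) = 4 - (-19 - 36) = 4 - 1*(-55) = 4 + 55 = 59)
l(J) = -37/8 (l(J) = -(-1)*(-37)/8 = -1/8*37 = -37/8)
B(m) = 1/(75 + m) (B(m) = 1/(m + 75) = 1/(75 + m))
1/((l(f) + 3894/h)*B(-39)) = 1/((-37/8 + 3894/(-2288))*(1/(75 - 39))) = 1/((-37/8 + 3894*(-1/2288))*(1/36)) = 1/((-37/8 - 177/104)*(1/36)) = 36/(-329/52) = -52/329*36 = -1872/329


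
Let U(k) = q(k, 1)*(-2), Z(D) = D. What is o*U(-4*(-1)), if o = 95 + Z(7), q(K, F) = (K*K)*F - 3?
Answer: -2652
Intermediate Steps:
q(K, F) = -3 + F*K² (q(K, F) = K²*F - 3 = F*K² - 3 = -3 + F*K²)
U(k) = 6 - 2*k² (U(k) = (-3 + 1*k²)*(-2) = (-3 + k²)*(-2) = 6 - 2*k²)
o = 102 (o = 95 + 7 = 102)
o*U(-4*(-1)) = 102*(6 - 2*(-4*(-1))²) = 102*(6 - 2*4²) = 102*(6 - 2*16) = 102*(6 - 32) = 102*(-26) = -2652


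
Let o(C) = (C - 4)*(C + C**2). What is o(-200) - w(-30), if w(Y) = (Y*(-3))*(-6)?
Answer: -8118660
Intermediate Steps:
w(Y) = 18*Y (w(Y) = -3*Y*(-6) = 18*Y)
o(C) = (-4 + C)*(C + C**2)
o(-200) - w(-30) = -200*(-4 + (-200)**2 - 3*(-200)) - 18*(-30) = -200*(-4 + 40000 + 600) - 1*(-540) = -200*40596 + 540 = -8119200 + 540 = -8118660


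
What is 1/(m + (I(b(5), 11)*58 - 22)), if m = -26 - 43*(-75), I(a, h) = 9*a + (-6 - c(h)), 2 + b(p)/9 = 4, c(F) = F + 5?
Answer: 1/11297 ≈ 8.8519e-5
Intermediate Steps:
c(F) = 5 + F
b(p) = 18 (b(p) = -18 + 9*4 = -18 + 36 = 18)
I(a, h) = -11 - h + 9*a (I(a, h) = 9*a + (-6 - (5 + h)) = 9*a + (-6 + (-5 - h)) = 9*a + (-11 - h) = -11 - h + 9*a)
m = 3199 (m = -26 + 3225 = 3199)
1/(m + (I(b(5), 11)*58 - 22)) = 1/(3199 + ((-11 - 1*11 + 9*18)*58 - 22)) = 1/(3199 + ((-11 - 11 + 162)*58 - 22)) = 1/(3199 + (140*58 - 22)) = 1/(3199 + (8120 - 22)) = 1/(3199 + 8098) = 1/11297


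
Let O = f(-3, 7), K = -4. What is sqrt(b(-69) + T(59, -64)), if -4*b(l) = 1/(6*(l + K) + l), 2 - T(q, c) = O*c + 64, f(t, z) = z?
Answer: sqrt(2348427)/78 ≈ 19.647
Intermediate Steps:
O = 7
T(q, c) = -62 - 7*c (T(q, c) = 2 - (7*c + 64) = 2 - (64 + 7*c) = 2 + (-64 - 7*c) = -62 - 7*c)
b(l) = -1/(4*(-24 + 7*l)) (b(l) = -1/(4*(6*(l - 4) + l)) = -1/(4*(6*(-4 + l) + l)) = -1/(4*((-24 + 6*l) + l)) = -1/(4*(-24 + 7*l)))
sqrt(b(-69) + T(59, -64)) = sqrt(-1/(-96 + 28*(-69)) + (-62 - 7*(-64))) = sqrt(-1/(-96 - 1932) + (-62 + 448)) = sqrt(-1/(-2028) + 386) = sqrt(-1*(-1/2028) + 386) = sqrt(1/2028 + 386) = sqrt(782809/2028) = sqrt(2348427)/78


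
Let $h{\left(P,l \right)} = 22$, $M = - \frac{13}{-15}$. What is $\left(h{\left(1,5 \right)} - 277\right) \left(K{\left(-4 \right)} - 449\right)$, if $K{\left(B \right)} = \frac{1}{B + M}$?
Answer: $\frac{5385090}{47} \approx 1.1458 \cdot 10^{5}$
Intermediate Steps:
$M = \frac{13}{15}$ ($M = \left(-13\right) \left(- \frac{1}{15}\right) = \frac{13}{15} \approx 0.86667$)
$K{\left(B \right)} = \frac{1}{\frac{13}{15} + B}$ ($K{\left(B \right)} = \frac{1}{B + \frac{13}{15}} = \frac{1}{\frac{13}{15} + B}$)
$\left(h{\left(1,5 \right)} - 277\right) \left(K{\left(-4 \right)} - 449\right) = \left(22 - 277\right) \left(\frac{15}{13 + 15 \left(-4\right)} - 449\right) = - 255 \left(\frac{15}{13 - 60} - 449\right) = - 255 \left(\frac{15}{-47} - 449\right) = - 255 \left(15 \left(- \frac{1}{47}\right) - 449\right) = - 255 \left(- \frac{15}{47} - 449\right) = \left(-255\right) \left(- \frac{21118}{47}\right) = \frac{5385090}{47}$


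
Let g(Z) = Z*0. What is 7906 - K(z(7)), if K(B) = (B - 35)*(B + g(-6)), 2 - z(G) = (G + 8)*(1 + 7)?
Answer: -10148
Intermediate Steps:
g(Z) = 0
z(G) = -62 - 8*G (z(G) = 2 - (G + 8)*(1 + 7) = 2 - (8 + G)*8 = 2 - (64 + 8*G) = 2 + (-64 - 8*G) = -62 - 8*G)
K(B) = B*(-35 + B) (K(B) = (B - 35)*(B + 0) = (-35 + B)*B = B*(-35 + B))
7906 - K(z(7)) = 7906 - (-62 - 8*7)*(-35 + (-62 - 8*7)) = 7906 - (-62 - 56)*(-35 + (-62 - 56)) = 7906 - (-118)*(-35 - 118) = 7906 - (-118)*(-153) = 7906 - 1*18054 = 7906 - 18054 = -10148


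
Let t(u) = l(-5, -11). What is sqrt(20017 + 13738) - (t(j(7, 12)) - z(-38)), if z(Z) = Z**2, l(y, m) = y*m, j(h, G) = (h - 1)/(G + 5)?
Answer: 1389 + sqrt(33755) ≈ 1572.7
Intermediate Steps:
j(h, G) = (-1 + h)/(5 + G)
l(y, m) = m*y
t(u) = 55 (t(u) = -11*(-5) = 55)
sqrt(20017 + 13738) - (t(j(7, 12)) - z(-38)) = sqrt(20017 + 13738) - (55 - 1*(-38)**2) = sqrt(33755) - (55 - 1*1444) = sqrt(33755) - (55 - 1444) = sqrt(33755) - 1*(-1389) = sqrt(33755) + 1389 = 1389 + sqrt(33755)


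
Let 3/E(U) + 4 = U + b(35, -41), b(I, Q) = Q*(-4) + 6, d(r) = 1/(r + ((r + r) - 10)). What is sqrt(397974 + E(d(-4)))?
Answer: 2*sqrt(147358735115)/1217 ≈ 630.85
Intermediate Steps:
d(r) = 1/(-10 + 3*r) (d(r) = 1/(r + (2*r - 10)) = 1/(r + (-10 + 2*r)) = 1/(-10 + 3*r))
b(I, Q) = 6 - 4*Q (b(I, Q) = -4*Q + 6 = 6 - 4*Q)
E(U) = 3/(166 + U) (E(U) = 3/(-4 + (U + (6 - 4*(-41)))) = 3/(-4 + (U + (6 + 164))) = 3/(-4 + (U + 170)) = 3/(-4 + (170 + U)) = 3/(166 + U))
sqrt(397974 + E(d(-4))) = sqrt(397974 + 3/(166 + 1/(-10 + 3*(-4)))) = sqrt(397974 + 3/(166 + 1/(-10 - 12))) = sqrt(397974 + 3/(166 + 1/(-22))) = sqrt(397974 + 3/(166 - 1/22)) = sqrt(397974 + 3/(3651/22)) = sqrt(397974 + 3*(22/3651)) = sqrt(397974 + 22/1217) = sqrt(484334380/1217) = 2*sqrt(147358735115)/1217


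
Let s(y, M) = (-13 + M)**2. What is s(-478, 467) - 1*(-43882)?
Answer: 249998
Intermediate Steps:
s(-478, 467) - 1*(-43882) = (-13 + 467)**2 - 1*(-43882) = 454**2 + 43882 = 206116 + 43882 = 249998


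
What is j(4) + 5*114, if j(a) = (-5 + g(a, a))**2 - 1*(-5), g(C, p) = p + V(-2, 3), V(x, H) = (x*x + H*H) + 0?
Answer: 719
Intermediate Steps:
V(x, H) = H**2 + x**2 (V(x, H) = (x**2 + H**2) + 0 = (H**2 + x**2) + 0 = H**2 + x**2)
g(C, p) = 13 + p (g(C, p) = p + (3**2 + (-2)**2) = p + (9 + 4) = p + 13 = 13 + p)
j(a) = 5 + (8 + a)**2 (j(a) = (-5 + (13 + a))**2 - 1*(-5) = (8 + a)**2 + 5 = 5 + (8 + a)**2)
j(4) + 5*114 = (5 + (8 + 4)**2) + 5*114 = (5 + 12**2) + 570 = (5 + 144) + 570 = 149 + 570 = 719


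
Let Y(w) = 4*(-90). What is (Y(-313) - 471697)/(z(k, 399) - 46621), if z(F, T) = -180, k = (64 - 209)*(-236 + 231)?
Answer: 472057/46801 ≈ 10.086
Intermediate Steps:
k = 725 (k = -145*(-5) = 725)
Y(w) = -360
(Y(-313) - 471697)/(z(k, 399) - 46621) = (-360 - 471697)/(-180 - 46621) = -472057/(-46801) = -472057*(-1/46801) = 472057/46801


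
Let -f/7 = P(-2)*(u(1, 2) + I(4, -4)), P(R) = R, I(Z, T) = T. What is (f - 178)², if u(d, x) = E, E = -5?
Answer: 92416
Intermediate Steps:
u(d, x) = -5
f = -126 (f = -(-14)*(-5 - 4) = -(-14)*(-9) = -7*18 = -126)
(f - 178)² = (-126 - 178)² = (-304)² = 92416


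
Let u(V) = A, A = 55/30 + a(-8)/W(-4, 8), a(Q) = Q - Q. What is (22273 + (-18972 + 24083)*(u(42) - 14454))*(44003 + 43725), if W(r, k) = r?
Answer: -19434230535320/3 ≈ -6.4781e+12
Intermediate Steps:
a(Q) = 0
A = 11/6 (A = 55/30 + 0/(-4) = 55*(1/30) + 0*(-¼) = 11/6 + 0 = 11/6 ≈ 1.8333)
u(V) = 11/6
(22273 + (-18972 + 24083)*(u(42) - 14454))*(44003 + 43725) = (22273 + (-18972 + 24083)*(11/6 - 14454))*(44003 + 43725) = (22273 + 5111*(-86713/6))*87728 = (22273 - 443190143/6)*87728 = -443056505/6*87728 = -19434230535320/3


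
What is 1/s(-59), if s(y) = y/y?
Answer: 1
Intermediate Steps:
s(y) = 1
1/s(-59) = 1/1 = 1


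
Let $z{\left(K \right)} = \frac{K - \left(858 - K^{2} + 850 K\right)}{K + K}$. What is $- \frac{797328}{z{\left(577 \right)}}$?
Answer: $\frac{460058256}{78901} \approx 5830.8$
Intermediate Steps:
$z{\left(K \right)} = \frac{-858 + K^{2} - 849 K}{2 K}$ ($z{\left(K \right)} = \frac{K - \left(858 - K^{2} + 850 K\right)}{2 K} = \left(-858 + K^{2} - 849 K\right) \frac{1}{2 K} = \frac{-858 + K^{2} - 849 K}{2 K}$)
$- \frac{797328}{z{\left(577 \right)}} = - \frac{797328}{\frac{1}{2} \cdot \frac{1}{577} \left(-858 + 577 \left(-849 + 577\right)\right)} = - \frac{797328}{\frac{1}{2} \cdot \frac{1}{577} \left(-858 + 577 \left(-272\right)\right)} = - \frac{797328}{\frac{1}{2} \cdot \frac{1}{577} \left(-858 - 156944\right)} = - \frac{797328}{\frac{1}{2} \cdot \frac{1}{577} \left(-157802\right)} = - \frac{797328}{- \frac{78901}{577}} = \left(-797328\right) \left(- \frac{577}{78901}\right) = \frac{460058256}{78901}$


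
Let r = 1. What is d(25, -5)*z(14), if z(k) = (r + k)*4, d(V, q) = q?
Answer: -300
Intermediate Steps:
z(k) = 4 + 4*k (z(k) = (1 + k)*4 = 4 + 4*k)
d(25, -5)*z(14) = -5*(4 + 4*14) = -5*(4 + 56) = -5*60 = -300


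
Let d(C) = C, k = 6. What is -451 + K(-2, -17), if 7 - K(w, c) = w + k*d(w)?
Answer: -430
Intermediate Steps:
K(w, c) = 7 - 7*w (K(w, c) = 7 - (w + 6*w) = 7 - 7*w)
-451 + K(-2, -17) = -451 + (7 - 7*(-2)) = -451 + (7 + 14) = -451 + 21 = -430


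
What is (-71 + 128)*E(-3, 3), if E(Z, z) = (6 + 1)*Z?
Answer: -1197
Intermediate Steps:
E(Z, z) = 7*Z
(-71 + 128)*E(-3, 3) = (-71 + 128)*(7*(-3)) = 57*(-21) = -1197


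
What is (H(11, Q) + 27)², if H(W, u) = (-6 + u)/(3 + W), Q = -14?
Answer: 32041/49 ≈ 653.90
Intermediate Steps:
H(W, u) = (-6 + u)/(3 + W)
(H(11, Q) + 27)² = ((-6 - 14)/(3 + 11) + 27)² = (-20/14 + 27)² = ((1/14)*(-20) + 27)² = (-10/7 + 27)² = (179/7)² = 32041/49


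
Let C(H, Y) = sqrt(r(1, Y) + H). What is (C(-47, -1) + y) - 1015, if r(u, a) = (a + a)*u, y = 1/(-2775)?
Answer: -2816626/2775 + 7*I ≈ -1015.0 + 7.0*I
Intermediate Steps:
y = -1/2775 ≈ -0.00036036
r(u, a) = 2*a*u (r(u, a) = (2*a)*u = 2*a*u)
C(H, Y) = sqrt(H + 2*Y) (C(H, Y) = sqrt(2*Y*1 + H) = sqrt(2*Y + H) = sqrt(H + 2*Y))
(C(-47, -1) + y) - 1015 = (sqrt(-47 + 2*(-1)) - 1/2775) - 1015 = (sqrt(-47 - 2) - 1/2775) - 1015 = (sqrt(-49) - 1/2775) - 1015 = (7*I - 1/2775) - 1015 = (-1/2775 + 7*I) - 1015 = -2816626/2775 + 7*I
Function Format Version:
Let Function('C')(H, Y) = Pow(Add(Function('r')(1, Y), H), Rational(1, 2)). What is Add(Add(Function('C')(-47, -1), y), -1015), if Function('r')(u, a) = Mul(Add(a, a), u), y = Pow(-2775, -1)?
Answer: Add(Rational(-2816626, 2775), Mul(7, I)) ≈ Add(-1015.0, Mul(7.0000, I))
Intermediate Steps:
y = Rational(-1, 2775) ≈ -0.00036036
Function('r')(u, a) = Mul(2, a, u) (Function('r')(u, a) = Mul(Mul(2, a), u) = Mul(2, a, u))
Function('C')(H, Y) = Pow(Add(H, Mul(2, Y)), Rational(1, 2)) (Function('C')(H, Y) = Pow(Add(Mul(2, Y, 1), H), Rational(1, 2)) = Pow(Add(Mul(2, Y), H), Rational(1, 2)) = Pow(Add(H, Mul(2, Y)), Rational(1, 2)))
Add(Add(Function('C')(-47, -1), y), -1015) = Add(Add(Pow(Add(-47, Mul(2, -1)), Rational(1, 2)), Rational(-1, 2775)), -1015) = Add(Add(Pow(Add(-47, -2), Rational(1, 2)), Rational(-1, 2775)), -1015) = Add(Add(Pow(-49, Rational(1, 2)), Rational(-1, 2775)), -1015) = Add(Add(Mul(7, I), Rational(-1, 2775)), -1015) = Add(Add(Rational(-1, 2775), Mul(7, I)), -1015) = Add(Rational(-2816626, 2775), Mul(7, I))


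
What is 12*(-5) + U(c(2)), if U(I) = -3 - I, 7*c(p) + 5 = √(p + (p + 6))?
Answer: -436/7 - √10/7 ≈ -62.737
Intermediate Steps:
c(p) = -5/7 + √(6 + 2*p)/7 (c(p) = -5/7 + √(p + (p + 6))/7 = -5/7 + √(p + (6 + p))/7 = -5/7 + √(6 + 2*p)/7)
12*(-5) + U(c(2)) = 12*(-5) + (-3 - (-5/7 + √(6 + 2*2)/7)) = -60 + (-3 - (-5/7 + √(6 + 4)/7)) = -60 + (-3 - (-5/7 + √10/7)) = -60 + (-3 + (5/7 - √10/7)) = -60 + (-16/7 - √10/7) = -436/7 - √10/7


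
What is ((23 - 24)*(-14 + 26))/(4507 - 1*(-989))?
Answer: -1/458 ≈ -0.0021834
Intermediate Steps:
((23 - 24)*(-14 + 26))/(4507 - 1*(-989)) = (-1*12)/(4507 + 989) = -12/5496 = -12*1/5496 = -1/458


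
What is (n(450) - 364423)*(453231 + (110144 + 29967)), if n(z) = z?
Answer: -215960467766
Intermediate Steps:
(n(450) - 364423)*(453231 + (110144 + 29967)) = (450 - 364423)*(453231 + (110144 + 29967)) = -363973*(453231 + 140111) = -363973*593342 = -215960467766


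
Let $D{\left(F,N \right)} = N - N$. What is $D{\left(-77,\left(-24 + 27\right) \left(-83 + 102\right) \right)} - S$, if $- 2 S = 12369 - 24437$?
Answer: $-6034$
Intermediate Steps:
$D{\left(F,N \right)} = 0$
$S = 6034$ ($S = - \frac{12369 - 24437}{2} = \left(- \frac{1}{2}\right) \left(-12068\right) = 6034$)
$D{\left(-77,\left(-24 + 27\right) \left(-83 + 102\right) \right)} - S = 0 - 6034 = -6034$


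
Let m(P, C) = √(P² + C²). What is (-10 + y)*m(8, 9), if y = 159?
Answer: 149*√145 ≈ 1794.2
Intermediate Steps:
m(P, C) = √(C² + P²)
(-10 + y)*m(8, 9) = (-10 + 159)*√(9² + 8²) = 149*√(81 + 64) = 149*√145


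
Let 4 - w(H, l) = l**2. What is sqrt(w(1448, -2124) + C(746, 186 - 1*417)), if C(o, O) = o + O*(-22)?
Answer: 18*I*sqrt(13906) ≈ 2122.6*I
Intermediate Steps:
w(H, l) = 4 - l**2
C(o, O) = o - 22*O
sqrt(w(1448, -2124) + C(746, 186 - 1*417)) = sqrt((4 - 1*(-2124)**2) + (746 - 22*(186 - 1*417))) = sqrt((4 - 1*4511376) + (746 - 22*(186 - 417))) = sqrt((4 - 4511376) + (746 - 22*(-231))) = sqrt(-4511372 + (746 + 5082)) = sqrt(-4511372 + 5828) = sqrt(-4505544) = 18*I*sqrt(13906)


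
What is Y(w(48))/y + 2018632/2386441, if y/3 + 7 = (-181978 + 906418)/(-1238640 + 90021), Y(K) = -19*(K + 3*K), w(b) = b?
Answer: 1116961468275000/6972204547631 ≈ 160.20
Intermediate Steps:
Y(K) = -76*K
y = -8764773/382873 (y = -21 + 3*((-181978 + 906418)/(-1238640 + 90021)) = -21 + 3*(724440/(-1148619)) = -21 + 3*(724440*(-1/1148619)) = -21 + 3*(-241480/382873) = -21 - 724440/382873 = -8764773/382873 ≈ -22.892)
Y(w(48))/y + 2018632/2386441 = (-76*48)/(-8764773/382873) + 2018632/2386441 = -3648*(-382873/8764773) + 2018632*(1/2386441) = 465573568/2921591 + 2018632/2386441 = 1116961468275000/6972204547631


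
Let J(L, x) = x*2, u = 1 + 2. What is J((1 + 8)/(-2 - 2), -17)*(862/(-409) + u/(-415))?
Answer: 12204538/169735 ≈ 71.903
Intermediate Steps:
u = 3
J(L, x) = 2*x
J((1 + 8)/(-2 - 2), -17)*(862/(-409) + u/(-415)) = (2*(-17))*(862/(-409) + 3/(-415)) = -34*(862*(-1/409) + 3*(-1/415)) = -34*(-862/409 - 3/415) = -34*(-358957/169735) = 12204538/169735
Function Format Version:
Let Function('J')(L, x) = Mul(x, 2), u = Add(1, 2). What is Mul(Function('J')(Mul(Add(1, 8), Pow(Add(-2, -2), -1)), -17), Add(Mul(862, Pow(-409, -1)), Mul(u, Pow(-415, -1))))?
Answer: Rational(12204538, 169735) ≈ 71.903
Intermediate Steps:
u = 3
Function('J')(L, x) = Mul(2, x)
Mul(Function('J')(Mul(Add(1, 8), Pow(Add(-2, -2), -1)), -17), Add(Mul(862, Pow(-409, -1)), Mul(u, Pow(-415, -1)))) = Mul(Mul(2, -17), Add(Mul(862, Pow(-409, -1)), Mul(3, Pow(-415, -1)))) = Mul(-34, Add(Mul(862, Rational(-1, 409)), Mul(3, Rational(-1, 415)))) = Mul(-34, Add(Rational(-862, 409), Rational(-3, 415))) = Mul(-34, Rational(-358957, 169735)) = Rational(12204538, 169735)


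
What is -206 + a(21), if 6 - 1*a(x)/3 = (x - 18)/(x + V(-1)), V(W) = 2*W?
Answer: -3581/19 ≈ -188.47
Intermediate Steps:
a(x) = 18 - 3*(-18 + x)/(-2 + x) (a(x) = 18 - 3*(x - 18)/(x + 2*(-1)) = 18 - 3*(-18 + x)/(x - 2) = 18 - 3*(-18 + x)/(-2 + x))
-206 + a(21) = -206 + 3*(6 + 5*21)/(-2 + 21) = -206 + 3*(6 + 105)/19 = -206 + 3*(1/19)*111 = -206 + 333/19 = -3581/19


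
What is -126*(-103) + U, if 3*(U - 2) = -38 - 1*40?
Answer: 12954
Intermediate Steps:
U = -24 (U = 2 + (-38 - 1*40)/3 = 2 + (-38 - 40)/3 = 2 + (⅓)*(-78) = 2 - 26 = -24)
-126*(-103) + U = -126*(-103) - 24 = 12978 - 24 = 12954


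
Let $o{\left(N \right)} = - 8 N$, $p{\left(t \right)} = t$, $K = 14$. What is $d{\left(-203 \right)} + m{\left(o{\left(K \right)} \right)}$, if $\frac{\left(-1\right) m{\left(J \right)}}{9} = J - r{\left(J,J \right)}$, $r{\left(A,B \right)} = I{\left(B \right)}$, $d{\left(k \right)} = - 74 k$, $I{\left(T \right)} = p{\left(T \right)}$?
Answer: $15022$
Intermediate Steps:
$I{\left(T \right)} = T$
$r{\left(A,B \right)} = B$
$m{\left(J \right)} = 0$ ($m{\left(J \right)} = - 9 \left(J - J\right) = \left(-9\right) 0 = 0$)
$d{\left(-203 \right)} + m{\left(o{\left(K \right)} \right)} = \left(-74\right) \left(-203\right) + 0 = 15022 + 0 = 15022$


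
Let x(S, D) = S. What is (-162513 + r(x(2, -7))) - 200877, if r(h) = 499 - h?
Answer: -362893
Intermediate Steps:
(-162513 + r(x(2, -7))) - 200877 = (-162513 + (499 - 1*2)) - 200877 = (-162513 + (499 - 2)) - 200877 = (-162513 + 497) - 200877 = -162016 - 200877 = -362893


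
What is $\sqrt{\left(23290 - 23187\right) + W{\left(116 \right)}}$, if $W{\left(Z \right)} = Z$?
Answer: $\sqrt{219} \approx 14.799$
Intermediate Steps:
$\sqrt{\left(23290 - 23187\right) + W{\left(116 \right)}} = \sqrt{\left(23290 - 23187\right) + 116} = \sqrt{103 + 116} = \sqrt{219}$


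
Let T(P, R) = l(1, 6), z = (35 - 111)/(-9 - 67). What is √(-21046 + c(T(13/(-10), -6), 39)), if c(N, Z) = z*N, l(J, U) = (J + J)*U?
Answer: I*√21034 ≈ 145.03*I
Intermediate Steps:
l(J, U) = 2*J*U (l(J, U) = (2*J)*U = 2*J*U)
z = 1 (z = -76/(-76) = -76*(-1/76) = 1)
T(P, R) = 12 (T(P, R) = 2*1*6 = 12)
c(N, Z) = N (c(N, Z) = 1*N = N)
√(-21046 + c(T(13/(-10), -6), 39)) = √(-21046 + 12) = √(-21034) = I*√21034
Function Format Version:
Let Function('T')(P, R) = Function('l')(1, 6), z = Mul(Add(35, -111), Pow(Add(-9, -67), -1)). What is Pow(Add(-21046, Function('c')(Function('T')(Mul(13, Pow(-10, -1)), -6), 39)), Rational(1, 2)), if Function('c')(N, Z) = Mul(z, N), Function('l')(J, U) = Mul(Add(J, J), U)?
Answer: Mul(I, Pow(21034, Rational(1, 2))) ≈ Mul(145.03, I)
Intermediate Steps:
Function('l')(J, U) = Mul(2, J, U) (Function('l')(J, U) = Mul(Mul(2, J), U) = Mul(2, J, U))
z = 1 (z = Mul(-76, Pow(-76, -1)) = Mul(-76, Rational(-1, 76)) = 1)
Function('T')(P, R) = 12 (Function('T')(P, R) = Mul(2, 1, 6) = 12)
Function('c')(N, Z) = N (Function('c')(N, Z) = Mul(1, N) = N)
Pow(Add(-21046, Function('c')(Function('T')(Mul(13, Pow(-10, -1)), -6), 39)), Rational(1, 2)) = Pow(Add(-21046, 12), Rational(1, 2)) = Pow(-21034, Rational(1, 2)) = Mul(I, Pow(21034, Rational(1, 2)))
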